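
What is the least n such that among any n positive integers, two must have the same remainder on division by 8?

9

Two integers differ by a multiple of 8 exactly when they share a remainder mod 8.
There are 8 residue classes mod 8, so 8 integers can all lie in distinct classes.
One more integer must repeat a residue, giving a difference divisible by 8. So n = 8 + 1 = 9.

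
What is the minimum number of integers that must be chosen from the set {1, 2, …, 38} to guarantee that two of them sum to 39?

Partition {1, …, 38} into 19 pairs: {1,38}, {2,37}, …, {19,20}.
Choosing 19 integers — say the integers 1 through 19 — takes one from each pair and avoids the property.
Choosing 20 forces two into the same pair by pigeonhole, and those sum to 39. So 20.

20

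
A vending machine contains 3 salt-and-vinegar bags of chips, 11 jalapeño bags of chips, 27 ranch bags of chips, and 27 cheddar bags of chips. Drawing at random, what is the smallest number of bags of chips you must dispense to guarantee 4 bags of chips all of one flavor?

Treat the 4 flavors as pigeonholes.
The worst case takes 3 bags of chips of each flavor without reaching 4 of any: 4 × 3 = 12.
The next bag of chips must bring some flavor to 4, so 12 + 1 = 13.

13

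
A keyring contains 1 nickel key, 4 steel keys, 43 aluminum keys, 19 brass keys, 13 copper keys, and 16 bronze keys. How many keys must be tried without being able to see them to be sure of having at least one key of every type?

96

The hardest type to obtain is nickel: we could draw every other key first — 96 − 1 = 95 keys — without a single nickel one.
The next draw must be nickel, so 95 + 1 = 96.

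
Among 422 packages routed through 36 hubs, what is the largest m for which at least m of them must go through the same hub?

If each of the 36 hubs held at most 11, the total would be at most 36 × 11 = 396 < 422, a contradiction.
So at least one holds ⌈422/36⌉ = 12.

12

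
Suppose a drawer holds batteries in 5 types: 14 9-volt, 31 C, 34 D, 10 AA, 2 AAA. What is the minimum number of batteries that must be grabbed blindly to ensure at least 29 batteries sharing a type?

In the worst case we take at most 28 of each type, but all 14 9-volt, all 10 AA, and all 2 AAA (fewer than 28), giving 14 + 28 + 28 + 10 + 2 = 82.
One more battery then forces some type to 29, so 82 + 1 = 83.

83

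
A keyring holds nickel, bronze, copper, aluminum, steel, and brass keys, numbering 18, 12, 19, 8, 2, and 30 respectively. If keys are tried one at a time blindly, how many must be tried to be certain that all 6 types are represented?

88

The hardest type to obtain is steel: we could draw every other key first — 89 − 2 = 87 keys — without a single steel one.
The next draw must be steel, so 87 + 1 = 88.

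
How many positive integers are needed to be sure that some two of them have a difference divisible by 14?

15

Two integers differ by a multiple of 14 exactly when they share a remainder mod 14.
There are 14 residue classes mod 14, so 14 integers can all lie in distinct classes.
One more integer must repeat a residue, giving a difference divisible by 14. So n = 14 + 1 = 15.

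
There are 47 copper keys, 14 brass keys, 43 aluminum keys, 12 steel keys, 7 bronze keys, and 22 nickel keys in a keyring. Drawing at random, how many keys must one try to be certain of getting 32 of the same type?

118

Treat the 6 types as pigeonholes.
In the worst case we take at most 31 of each type, but all 14 brass, all 12 steel, all 7 bronze, and all 22 nickel (fewer than 31), giving 31 + 14 + 31 + 12 + 7 + 22 = 117.
One more key then forces some type to 32, so 117 + 1 = 118.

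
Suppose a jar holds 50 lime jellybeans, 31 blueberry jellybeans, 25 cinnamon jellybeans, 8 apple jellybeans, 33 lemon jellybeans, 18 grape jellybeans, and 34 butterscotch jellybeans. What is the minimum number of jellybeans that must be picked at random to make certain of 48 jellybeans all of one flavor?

Treat the 7 flavors as pigeonholes.
In the worst case we take at most 47 of each flavor, but all 31 blueberry, all 25 cinnamon, all 8 apple, all 33 lemon, all 18 grape, and all 34 butterscotch (fewer than 47), giving 47 + 31 + 25 + 8 + 33 + 18 + 34 = 196.
One more jellybean then forces some flavor to 48, so 196 + 1 = 197.

197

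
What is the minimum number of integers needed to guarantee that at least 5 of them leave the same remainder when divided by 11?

There are 11 residue classes modulo 11 acting as pigeonholes.
With 11 × 4 = 44 integers we could place exactly 4 in each, with no class reaching 5.
One more forces some class to hold 5, so 44 + 1 = 45.

45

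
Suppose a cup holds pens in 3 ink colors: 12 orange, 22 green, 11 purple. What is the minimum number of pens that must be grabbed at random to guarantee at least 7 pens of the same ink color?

The worst case takes 6 pens of each ink color without reaching 7 of any: 3 × 6 = 18.
The next pen must bring some ink color to 7, so 18 + 1 = 19.

19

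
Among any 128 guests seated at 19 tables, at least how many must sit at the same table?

7

The 128 guests fall into 19 tables.
If each of the 19 tables held at most 6, the total would be at most 19 × 6 = 114 < 128, a contradiction.
So at least one holds ⌈128/19⌉ = 7.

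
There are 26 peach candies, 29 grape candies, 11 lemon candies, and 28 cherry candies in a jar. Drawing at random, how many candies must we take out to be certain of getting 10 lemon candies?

The worst case draws every non-lemon candy first: 26 + 29 + 28 = 83.
The next 10 draws are then forced to be lemon, giving 83 + 10 = 93.

93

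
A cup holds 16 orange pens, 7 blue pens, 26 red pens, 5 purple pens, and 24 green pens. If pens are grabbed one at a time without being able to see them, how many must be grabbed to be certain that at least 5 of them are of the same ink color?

21

Treat the 5 ink colors as pigeonholes.
The worst case takes 4 pens of each ink color without reaching 5 of any: 5 × 4 = 20.
The next pen must bring some ink color to 5, so 20 + 1 = 21.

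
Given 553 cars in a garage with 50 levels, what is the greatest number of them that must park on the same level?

If each of the 50 levels held at most 11, the total would be at most 50 × 11 = 550 < 553, a contradiction.
So at least one holds ⌈553/50⌉ = 12.

12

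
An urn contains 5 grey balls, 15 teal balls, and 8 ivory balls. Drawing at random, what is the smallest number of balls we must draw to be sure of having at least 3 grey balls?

26

The worst case draws every non-grey ball first: 15 + 8 = 23.
The next 3 draws are then forced to be grey, giving 23 + 3 = 26.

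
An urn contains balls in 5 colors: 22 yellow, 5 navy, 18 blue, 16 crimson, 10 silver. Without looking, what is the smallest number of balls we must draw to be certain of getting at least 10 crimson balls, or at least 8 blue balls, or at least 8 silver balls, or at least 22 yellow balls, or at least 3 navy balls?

The worst case stops just short of every target: 21 yellow, 2 navy, 7 blue, 9 crimson, 7 silver — 21 + 2 + 7 + 9 + 7 = 46 balls.
One more ball must push some color to its target, so 46 + 1 = 47.

47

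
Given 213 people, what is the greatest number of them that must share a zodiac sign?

18

There are 12 zodiac signs, which serve as the pigeonholes.
If each of the 12 zodiac signs held at most 17, the total would be at most 12 × 17 = 204 < 213, a contradiction.
So at least one holds ⌈213/12⌉ = 18.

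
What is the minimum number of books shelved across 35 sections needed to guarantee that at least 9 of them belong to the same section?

There are 35 sections acting as pigeonholes.
With 35 × 8 = 280 books we could place exactly 8 in each, with no class reaching 9.
One more forces some class to hold 9, so 280 + 1 = 281.

281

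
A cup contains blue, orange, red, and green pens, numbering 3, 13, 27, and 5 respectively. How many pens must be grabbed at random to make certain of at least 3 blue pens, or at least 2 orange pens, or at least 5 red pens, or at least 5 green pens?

The worst case stops just short of every target: 2 blue, 1 orange, 4 red, 4 green — 2 + 1 + 4 + 4 = 11 pens.
One more pen must push some ink color to its target, so 11 + 1 = 12.

12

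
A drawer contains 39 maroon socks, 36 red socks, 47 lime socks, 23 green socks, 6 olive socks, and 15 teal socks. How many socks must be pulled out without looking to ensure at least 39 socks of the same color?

157

In the worst case we take at most 38 of each color, but all 36 red, all 23 green, all 6 olive, and all 15 teal (fewer than 38), giving 38 + 36 + 38 + 23 + 6 + 15 = 156.
One more sock then forces some color to 39, so 156 + 1 = 157.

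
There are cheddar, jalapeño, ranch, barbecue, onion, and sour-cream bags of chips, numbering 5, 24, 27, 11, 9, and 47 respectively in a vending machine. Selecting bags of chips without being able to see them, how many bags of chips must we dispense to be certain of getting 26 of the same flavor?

In the worst case we take at most 25 of each flavor, but all 5 cheddar, all 24 jalapeño, all 11 barbecue, and all 9 onion (fewer than 25), giving 5 + 24 + 25 + 11 + 9 + 25 = 99.
One more bag of chips then forces some flavor to 26, so 99 + 1 = 100.

100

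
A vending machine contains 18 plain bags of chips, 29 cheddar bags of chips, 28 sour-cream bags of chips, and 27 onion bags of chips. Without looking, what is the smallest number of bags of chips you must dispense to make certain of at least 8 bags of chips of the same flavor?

29

The worst case takes 7 bags of chips of each flavor without reaching 8 of any: 4 × 7 = 28.
The next bag of chips must bring some flavor to 8, so 28 + 1 = 29.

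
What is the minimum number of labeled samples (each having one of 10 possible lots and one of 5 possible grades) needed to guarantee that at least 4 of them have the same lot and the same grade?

151

There are 10 × 5 = 50 (lot, grade) combinations acting as pigeonholes.
With 50 × 3 = 150 labeled samples we could place exactly 3 in each, with no (lot, grade) pair reaching 4.
One more forces some (lot, grade) pair to hold 4, so 150 + 1 = 151.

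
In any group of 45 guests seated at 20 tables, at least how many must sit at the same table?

The 45 guests fall into 20 tables.
If each of the 20 tables held at most 2, the total would be at most 20 × 2 = 40 < 45, a contradiction.
So at least one holds ⌈45/20⌉ = 3.

3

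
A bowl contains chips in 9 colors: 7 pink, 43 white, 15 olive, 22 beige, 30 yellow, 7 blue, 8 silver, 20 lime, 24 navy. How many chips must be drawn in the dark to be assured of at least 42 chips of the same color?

Treat the 9 colors as pigeonholes.
In the worst case we take at most 41 of each color, but all 7 pink, all 15 olive, all 22 beige, all 30 yellow, all 7 blue, all 8 silver, all 20 lime, and all 24 navy (fewer than 41), giving 7 + 41 + 15 + 22 + 30 + 7 + 8 + 20 + 24 = 174.
One more chip then forces some color to 42, so 174 + 1 = 175.

175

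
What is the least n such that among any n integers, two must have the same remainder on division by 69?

Two integers differ by a multiple of 69 exactly when they share a remainder mod 69.
There are 69 residue classes mod 69, so 69 integers can all lie in distinct classes.
One more integer must repeat a residue, giving a difference divisible by 69. So n = 69 + 1 = 70.

70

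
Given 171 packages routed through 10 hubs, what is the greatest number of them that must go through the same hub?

The 171 packages fall into 10 hubs.
If each of the 10 hubs held at most 17, the total would be at most 10 × 17 = 170 < 171, a contradiction.
So at least one holds ⌈171/10⌉ = 18.

18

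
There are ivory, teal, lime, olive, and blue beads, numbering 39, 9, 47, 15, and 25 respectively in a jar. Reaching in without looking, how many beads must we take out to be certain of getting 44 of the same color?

Treat the 5 colors as pigeonholes.
In the worst case we take at most 43 of each color, but all 39 ivory, all 9 teal, all 15 olive, and all 25 blue (fewer than 43), giving 39 + 9 + 43 + 15 + 25 = 131.
One more bead then forces some color to 44, so 131 + 1 = 132.

132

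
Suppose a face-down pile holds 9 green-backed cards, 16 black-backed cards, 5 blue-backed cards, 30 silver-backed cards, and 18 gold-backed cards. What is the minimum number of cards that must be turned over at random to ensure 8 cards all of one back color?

In the worst case we take at most 7 of each back color, but all 5 blue-backed (fewer than 7), giving 7 + 7 + 5 + 7 + 7 = 33.
One more card then forces some back color to 8, so 33 + 1 = 34.

34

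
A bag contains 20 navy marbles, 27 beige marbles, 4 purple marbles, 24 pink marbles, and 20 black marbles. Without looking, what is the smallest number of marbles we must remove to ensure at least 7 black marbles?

82

To avoid black marbles as long as possible, exhaust the other 4 colors first.
The worst case draws every non-black marble first: 20 + 27 + 4 + 24 = 75.
The next 7 draws are then forced to be black, giving 75 + 7 = 82.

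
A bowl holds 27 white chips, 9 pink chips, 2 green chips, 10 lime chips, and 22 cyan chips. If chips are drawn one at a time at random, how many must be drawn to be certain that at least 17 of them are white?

60

The worst case draws every non-white chip first: 9 + 2 + 10 + 22 = 43.
The next 17 draws are then forced to be white, giving 43 + 17 = 60.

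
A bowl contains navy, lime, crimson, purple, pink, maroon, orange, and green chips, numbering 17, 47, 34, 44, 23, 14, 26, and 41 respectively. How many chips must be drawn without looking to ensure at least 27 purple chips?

229

The worst case draws every non-purple chip first: 17 + 47 + 34 + 23 + 14 + 26 + 41 = 202.
The next 27 draws are then forced to be purple, giving 202 + 27 = 229.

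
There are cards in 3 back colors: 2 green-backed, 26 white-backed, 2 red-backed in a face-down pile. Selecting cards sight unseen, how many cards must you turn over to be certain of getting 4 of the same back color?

In the worst case we take at most 3 of each back color, but all 2 green-backed and all 2 red-backed (fewer than 3), giving 2 + 3 + 2 = 7.
One more card then forces some back color to 4, so 7 + 1 = 8.

8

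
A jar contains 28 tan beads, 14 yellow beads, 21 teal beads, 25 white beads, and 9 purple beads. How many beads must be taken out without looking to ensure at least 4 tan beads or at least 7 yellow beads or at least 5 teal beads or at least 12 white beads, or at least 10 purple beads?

The worst case stops just short of every target: 3 tan, 6 yellow, 4 teal, 11 white, 9 purple — 3 + 6 + 4 + 11 + 9 = 33 beads.
One more bead must push some color to its target, so 33 + 1 = 34.

34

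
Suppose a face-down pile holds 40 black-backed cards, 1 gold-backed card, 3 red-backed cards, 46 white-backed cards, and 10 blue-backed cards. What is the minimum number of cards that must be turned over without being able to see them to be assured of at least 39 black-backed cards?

To avoid black-backed cards as long as possible, exhaust the other 4 back colors first.
The worst case draws every non-black-backed card first: 1 + 3 + 46 + 10 = 60.
The next 39 draws are then forced to be black-backed, giving 60 + 39 = 99.

99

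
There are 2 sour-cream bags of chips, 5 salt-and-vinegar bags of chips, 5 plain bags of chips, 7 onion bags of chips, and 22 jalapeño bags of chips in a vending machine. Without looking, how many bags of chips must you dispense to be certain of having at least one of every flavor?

The hardest flavor to obtain is sour-cream: we could draw every other bag of chips first — 41 − 2 = 39 bags of chips — without a single sour-cream one.
The next draw must be sour-cream, so 39 + 1 = 40.

40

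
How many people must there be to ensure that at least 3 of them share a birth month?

There are 12 months of the year acting as pigeonholes.
With 12 × 2 = 24 people we could place exactly 2 in each, with no class reaching 3.
One more forces some class to hold 3, so 24 + 1 = 25.

25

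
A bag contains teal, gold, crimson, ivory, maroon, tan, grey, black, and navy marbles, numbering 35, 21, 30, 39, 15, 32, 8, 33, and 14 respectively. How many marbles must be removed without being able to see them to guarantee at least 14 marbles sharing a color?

113

In the worst case we take at most 13 of each color, but all 8 grey (fewer than 13), giving 13 + 13 + 13 + 13 + 13 + 13 + 8 + 13 + 13 = 112.
One more marble then forces some color to 14, so 112 + 1 = 113.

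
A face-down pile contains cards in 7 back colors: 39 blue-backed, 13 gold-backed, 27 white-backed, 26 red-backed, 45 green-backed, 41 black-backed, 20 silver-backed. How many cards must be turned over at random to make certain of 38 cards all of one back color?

198

Treat the 7 back colors as pigeonholes.
In the worst case we take at most 37 of each back color, but all 13 gold-backed, all 27 white-backed, all 26 red-backed, and all 20 silver-backed (fewer than 37), giving 37 + 13 + 27 + 26 + 37 + 37 + 20 = 197.
One more card then forces some back color to 38, so 197 + 1 = 198.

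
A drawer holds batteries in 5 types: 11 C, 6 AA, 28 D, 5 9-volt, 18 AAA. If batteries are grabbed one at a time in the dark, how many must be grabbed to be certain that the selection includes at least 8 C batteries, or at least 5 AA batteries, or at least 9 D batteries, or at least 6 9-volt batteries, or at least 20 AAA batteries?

43

Each of the 5 types has its own threshold; avoid all of them simultaneously.
The worst case stops just short of every target: 7 C, 4 AA, 8 D, 5 9-volt, all 18 AAA — 7 + 4 + 8 + 5 + 18 = 42 batteries.
One more battery must push some type to its target, so 42 + 1 = 43.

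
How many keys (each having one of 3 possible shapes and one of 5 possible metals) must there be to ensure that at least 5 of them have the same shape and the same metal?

There are 3 × 5 = 15 (shape, metal) combinations acting as pigeonholes.
With 15 × 4 = 60 keys we could place exactly 4 in each, with no (shape, metal) pair reaching 5.
One more forces some (shape, metal) pair to hold 5, so 60 + 1 = 61.

61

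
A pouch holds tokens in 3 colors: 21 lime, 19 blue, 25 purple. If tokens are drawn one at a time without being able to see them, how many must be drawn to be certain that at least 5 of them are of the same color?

Treat the 3 colors as pigeonholes.
The worst case takes 4 tokens of each color without reaching 5 of any: 3 × 4 = 12.
The next token must bring some color to 5, so 12 + 1 = 13.

13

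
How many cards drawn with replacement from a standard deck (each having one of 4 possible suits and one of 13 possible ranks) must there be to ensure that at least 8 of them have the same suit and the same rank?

There are 4 × 13 = 52 (suit, rank) combinations acting as pigeonholes.
With 52 × 7 = 364 cards drawn with replacement from a standard deck we could place exactly 7 in each, with no (suit, rank) pair reaching 8.
One more forces some (suit, rank) pair to hold 8, so 364 + 1 = 365.

365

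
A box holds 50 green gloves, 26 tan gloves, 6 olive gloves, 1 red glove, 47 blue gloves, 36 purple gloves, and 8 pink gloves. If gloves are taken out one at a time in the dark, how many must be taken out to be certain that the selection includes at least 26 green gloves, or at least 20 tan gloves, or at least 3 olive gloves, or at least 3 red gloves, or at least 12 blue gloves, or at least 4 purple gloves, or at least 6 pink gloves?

The worst case stops just short of every target: 25 green, 19 tan, 2 olive, all 1 red, 11 blue, 3 purple, 5 pink — 25 + 19 + 2 + 1 + 11 + 3 + 5 = 66 gloves.
One more glove must push some color to its target, so 66 + 1 = 67.

67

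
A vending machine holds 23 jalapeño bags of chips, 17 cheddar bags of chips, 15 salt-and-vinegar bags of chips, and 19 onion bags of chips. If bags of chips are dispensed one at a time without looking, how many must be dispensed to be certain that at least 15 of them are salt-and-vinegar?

The worst case draws every non-salt-and-vinegar bag of chips first: 23 + 17 + 19 = 59.
The next 15 draws are then forced to be salt-and-vinegar, giving 59 + 15 = 74.

74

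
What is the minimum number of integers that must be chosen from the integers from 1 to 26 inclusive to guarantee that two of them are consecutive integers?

14

Partition {1, …, 26} into 13 pairs: {1,2}, {3,4}, …, {25,26}.
Choosing 13 integers — say the 13 even numbers 2, 4, …, 26 — takes one from each pair and avoids the property.
Choosing 14 forces two into the same pair by pigeonhole, and those are consecutive. So 14.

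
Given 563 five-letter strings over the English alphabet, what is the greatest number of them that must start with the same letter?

If each of the 26 possible first letters held at most 21, the total would be at most 26 × 21 = 546 < 563, a contradiction.
So at least one holds ⌈563/26⌉ = 22.

22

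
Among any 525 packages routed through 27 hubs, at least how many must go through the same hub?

The 525 packages fall into 27 hubs.
If each of the 27 hubs held at most 19, the total would be at most 27 × 19 = 513 < 525, a contradiction.
So at least one holds ⌈525/27⌉ = 20.

20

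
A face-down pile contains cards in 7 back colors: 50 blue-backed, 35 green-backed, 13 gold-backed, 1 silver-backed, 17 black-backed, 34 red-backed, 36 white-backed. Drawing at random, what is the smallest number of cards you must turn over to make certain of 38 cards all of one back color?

In the worst case we take at most 37 of each back color, but all 35 green-backed, all 13 gold-backed, all 1 silver-backed, all 17 black-backed, all 34 red-backed, and all 36 white-backed (fewer than 37), giving 37 + 35 + 13 + 1 + 17 + 34 + 36 = 173.
One more card then forces some back color to 38, so 173 + 1 = 174.

174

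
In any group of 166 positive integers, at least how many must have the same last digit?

The 166 positive integers fall into 10 possible last digits.
If each of the 10 possible last digits held at most 16, the total would be at most 10 × 16 = 160 < 166, a contradiction.
So at least one holds ⌈166/10⌉ = 17.

17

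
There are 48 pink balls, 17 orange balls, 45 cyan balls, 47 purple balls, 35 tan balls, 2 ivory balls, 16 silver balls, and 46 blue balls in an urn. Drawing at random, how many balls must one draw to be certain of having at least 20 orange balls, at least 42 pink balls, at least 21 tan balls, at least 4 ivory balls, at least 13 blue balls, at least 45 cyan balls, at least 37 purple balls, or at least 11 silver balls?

183

The worst case stops just short of every target: 41 pink, all 17 orange, 44 cyan, 36 purple, 20 tan, all 2 ivory, 10 silver, 12 blue — 41 + 17 + 44 + 36 + 20 + 2 + 10 + 12 = 182 balls.
One more ball must push some color to its target, so 182 + 1 = 183.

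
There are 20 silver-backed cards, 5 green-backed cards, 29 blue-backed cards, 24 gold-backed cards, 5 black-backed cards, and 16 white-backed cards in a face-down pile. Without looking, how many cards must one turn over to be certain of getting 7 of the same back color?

35

Treat the 6 back colors as pigeonholes.
In the worst case we take at most 6 of each back color, but all 5 green-backed and all 5 black-backed (fewer than 6), giving 6 + 5 + 6 + 6 + 5 + 6 = 34.
One more card then forces some back color to 7, so 34 + 1 = 35.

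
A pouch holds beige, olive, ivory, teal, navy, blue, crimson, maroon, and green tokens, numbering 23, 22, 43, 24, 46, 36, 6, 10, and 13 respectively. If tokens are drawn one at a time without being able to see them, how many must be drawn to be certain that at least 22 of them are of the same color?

In the worst case we take at most 21 of each color, but all 6 crimson, all 10 maroon, and all 13 green (fewer than 21), giving 21 + 21 + 21 + 21 + 21 + 21 + 6 + 10 + 13 = 155.
One more token then forces some color to 22, so 155 + 1 = 156.

156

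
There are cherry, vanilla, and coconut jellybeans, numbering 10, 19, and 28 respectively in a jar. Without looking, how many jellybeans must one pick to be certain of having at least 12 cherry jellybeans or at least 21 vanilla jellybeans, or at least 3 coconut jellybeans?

Each of the 3 flavors has its own threshold; avoid all of them simultaneously.
The worst case stops just short of every target: all 10 cherry, all 19 vanilla, 2 coconut — 10 + 19 + 2 = 31 jellybeans.
One more jellybean must push some flavor to its target, so 31 + 1 = 32.

32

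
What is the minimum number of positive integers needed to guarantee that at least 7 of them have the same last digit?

61

There are 10 possible last digits acting as pigeonholes.
With 10 × 6 = 60 positive integers we could place exactly 6 in each, with no class reaching 7.
One more forces some class to hold 7, so 60 + 1 = 61.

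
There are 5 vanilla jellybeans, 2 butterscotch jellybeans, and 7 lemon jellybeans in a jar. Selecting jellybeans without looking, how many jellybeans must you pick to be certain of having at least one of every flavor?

The hardest flavor to obtain is butterscotch: we could draw every other jellybean first — 14 − 2 = 12 jellybeans — without a single butterscotch one.
The next draw must be butterscotch, so 12 + 1 = 13.

13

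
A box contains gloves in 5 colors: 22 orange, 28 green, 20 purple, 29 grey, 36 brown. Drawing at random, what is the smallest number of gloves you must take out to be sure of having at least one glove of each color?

116

The hardest color to obtain is purple: we could draw every other glove first — 135 − 20 = 115 gloves — without a single purple one.
The next draw must be purple, so 115 + 1 = 116.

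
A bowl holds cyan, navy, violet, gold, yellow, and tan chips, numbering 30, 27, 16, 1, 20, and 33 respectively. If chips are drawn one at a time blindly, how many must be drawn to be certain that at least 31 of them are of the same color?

In the worst case we take at most 30 of each color, but all 27 navy, all 16 violet, all 1 gold, and all 20 yellow (fewer than 30), giving 30 + 27 + 16 + 1 + 20 + 30 = 124.
One more chip then forces some color to 31, so 124 + 1 = 125.

125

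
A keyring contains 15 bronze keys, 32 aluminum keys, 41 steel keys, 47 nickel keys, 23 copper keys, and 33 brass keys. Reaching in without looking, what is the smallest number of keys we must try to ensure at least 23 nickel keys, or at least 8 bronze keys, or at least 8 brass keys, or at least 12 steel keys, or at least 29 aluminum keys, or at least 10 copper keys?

Each of the 6 types has its own threshold; avoid all of them simultaneously.
The worst case stops just short of every target: 7 bronze, 28 aluminum, 11 steel, 22 nickel, 9 copper, 7 brass — 7 + 28 + 11 + 22 + 9 + 7 = 84 keys.
One more key must push some type to its target, so 84 + 1 = 85.

85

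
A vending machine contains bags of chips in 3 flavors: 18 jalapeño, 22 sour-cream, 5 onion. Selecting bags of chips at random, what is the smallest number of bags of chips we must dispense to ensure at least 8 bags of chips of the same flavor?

In the worst case we take at most 7 of each flavor, but all 5 onion (fewer than 7), giving 7 + 7 + 5 = 19.
One more bag of chips then forces some flavor to 8, so 19 + 1 = 20.

20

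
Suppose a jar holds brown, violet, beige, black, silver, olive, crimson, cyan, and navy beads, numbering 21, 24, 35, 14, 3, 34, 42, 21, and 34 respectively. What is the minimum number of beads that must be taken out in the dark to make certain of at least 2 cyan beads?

To avoid cyan beads as long as possible, exhaust the other 8 colors first.
The worst case draws every non-cyan bead first: 21 + 24 + 35 + 14 + 3 + 34 + 42 + 34 = 207.
The next 2 draws are then forced to be cyan, giving 207 + 2 = 209.

209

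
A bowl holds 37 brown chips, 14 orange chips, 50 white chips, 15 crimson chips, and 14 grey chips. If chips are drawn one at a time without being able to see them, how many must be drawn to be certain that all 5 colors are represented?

117

The hardest color to obtain is orange: we could draw every other chip first — 130 − 14 = 116 chips — without a single orange one.
The next draw must be orange, so 116 + 1 = 117.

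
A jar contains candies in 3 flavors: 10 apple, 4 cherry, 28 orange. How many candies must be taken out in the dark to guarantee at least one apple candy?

33

The worst case draws every non-apple candy first: 4 + 28 = 32.
The next draw is then forced to be apple, giving 32 + 1 = 33.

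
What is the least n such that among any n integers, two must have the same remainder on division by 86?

87

Two integers differ by a multiple of 86 exactly when they share a remainder mod 86.
There are 86 residue classes mod 86, so 86 integers can all lie in distinct classes.
One more integer must repeat a residue, giving a difference divisible by 86. So n = 86 + 1 = 87.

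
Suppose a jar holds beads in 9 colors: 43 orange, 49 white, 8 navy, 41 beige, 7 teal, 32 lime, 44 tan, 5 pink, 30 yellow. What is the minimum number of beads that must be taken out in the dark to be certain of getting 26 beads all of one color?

In the worst case we take at most 25 of each color, but all 8 navy, all 7 teal, and all 5 pink (fewer than 25), giving 25 + 25 + 8 + 25 + 7 + 25 + 25 + 5 + 25 = 170.
One more bead then forces some color to 26, so 170 + 1 = 171.

171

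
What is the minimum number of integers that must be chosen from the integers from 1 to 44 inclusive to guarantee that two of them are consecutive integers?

23

Partition {1, …, 44} into 22 pairs: {1,2}, {3,4}, …, {43,44}.
Choosing 22 integers — say the 22 even numbers 2, 4, …, 44 — takes one from each pair and avoids the property.
Choosing 23 forces two into the same pair by pigeonhole, and those are consecutive. So 23.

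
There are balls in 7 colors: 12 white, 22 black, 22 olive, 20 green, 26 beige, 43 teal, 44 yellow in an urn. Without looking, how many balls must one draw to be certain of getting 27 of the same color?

155

In the worst case we take at most 26 of each color, but all 12 white, all 22 black, all 22 olive, and all 20 green (fewer than 26), giving 12 + 22 + 22 + 20 + 26 + 26 + 26 = 154.
One more ball then forces some color to 27, so 154 + 1 = 155.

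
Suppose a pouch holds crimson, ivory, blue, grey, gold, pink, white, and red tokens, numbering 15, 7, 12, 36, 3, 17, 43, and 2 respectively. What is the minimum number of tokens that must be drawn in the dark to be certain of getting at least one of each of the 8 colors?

The hardest color to obtain is red: we could draw every other token first — 135 − 2 = 133 tokens — without a single red one.
The next draw must be red, so 133 + 1 = 134.

134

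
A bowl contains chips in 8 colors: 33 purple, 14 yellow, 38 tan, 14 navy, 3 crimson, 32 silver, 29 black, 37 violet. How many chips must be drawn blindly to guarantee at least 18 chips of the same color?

In the worst case we take at most 17 of each color, but all 14 yellow, all 14 navy, and all 3 crimson (fewer than 17), giving 17 + 14 + 17 + 14 + 3 + 17 + 17 + 17 = 116.
One more chip then forces some color to 18, so 116 + 1 = 117.

117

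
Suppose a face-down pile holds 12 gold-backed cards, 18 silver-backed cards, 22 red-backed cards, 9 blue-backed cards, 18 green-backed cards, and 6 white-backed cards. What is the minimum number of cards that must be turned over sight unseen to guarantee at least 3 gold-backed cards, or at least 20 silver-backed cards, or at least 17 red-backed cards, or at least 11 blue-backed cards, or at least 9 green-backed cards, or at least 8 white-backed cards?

60

Each of the 6 back colors has its own threshold; avoid all of them simultaneously.
The worst case stops just short of every target: 2 gold-backed, all 18 silver-backed, 16 red-backed, all 9 blue-backed, 8 green-backed, all 6 white-backed — 2 + 18 + 16 + 9 + 8 + 6 = 59 cards.
One more card must push some back color to its target, so 59 + 1 = 60.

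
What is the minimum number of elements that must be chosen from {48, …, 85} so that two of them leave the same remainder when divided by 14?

15

Group the integers by remainder mod 14; there are 14 residue classes, each nonempty in this range.
Choosing one from each class (14 integers) avoids any shared remainder.
One more choice must repeat a class, so two differ by a multiple of 14. Hence 14 + 1 = 15.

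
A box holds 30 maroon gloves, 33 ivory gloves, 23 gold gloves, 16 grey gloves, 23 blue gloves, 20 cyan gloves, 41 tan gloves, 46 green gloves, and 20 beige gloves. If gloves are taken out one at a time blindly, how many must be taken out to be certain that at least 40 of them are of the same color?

Treat the 9 colors as pigeonholes.
In the worst case we take at most 39 of each color, but all 30 maroon, all 33 ivory, all 23 gold, all 16 grey, all 23 blue, all 20 cyan, and all 20 beige (fewer than 39), giving 30 + 33 + 23 + 16 + 23 + 20 + 39 + 39 + 20 = 243.
One more glove then forces some color to 40, so 243 + 1 = 244.

244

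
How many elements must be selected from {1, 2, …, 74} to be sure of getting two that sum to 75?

Partition {1, …, 74} into 37 pairs: {1,74}, {2,73}, …, {37,38}.
Choosing 37 integers — say the integers 1 through 37 — takes one from each pair and avoids the property.
Choosing 38 forces two into the same pair by pigeonhole, and those sum to 75. So 38.

38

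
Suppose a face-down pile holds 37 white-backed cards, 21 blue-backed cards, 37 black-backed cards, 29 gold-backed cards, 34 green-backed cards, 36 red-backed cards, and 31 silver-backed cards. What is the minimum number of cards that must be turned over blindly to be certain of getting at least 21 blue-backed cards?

225

The worst case draws every non-blue-backed card first: 37 + 37 + 29 + 34 + 36 + 31 = 204.
The next 21 draws are then forced to be blue-backed, giving 204 + 21 = 225.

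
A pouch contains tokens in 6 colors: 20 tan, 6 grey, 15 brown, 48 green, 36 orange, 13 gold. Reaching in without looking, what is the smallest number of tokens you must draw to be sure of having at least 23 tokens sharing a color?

99

In the worst case we take at most 22 of each color, but all 20 tan, all 6 grey, all 15 brown, and all 13 gold (fewer than 22), giving 20 + 6 + 15 + 22 + 22 + 13 = 98.
One more token then forces some color to 23, so 98 + 1 = 99.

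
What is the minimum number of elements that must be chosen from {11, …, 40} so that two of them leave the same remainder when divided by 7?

Group the integers by remainder mod 7; there are 7 residue classes, each nonempty in this range.
Choosing one from each class (7 integers) avoids any shared remainder.
One more choice must repeat a class, so two differ by a multiple of 7. Hence 7 + 1 = 8.

8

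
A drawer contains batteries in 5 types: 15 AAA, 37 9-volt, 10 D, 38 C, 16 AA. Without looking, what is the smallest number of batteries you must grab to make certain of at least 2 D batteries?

To avoid D batteries as long as possible, exhaust the other 4 types first.
The worst case draws every non-D battery first: 15 + 37 + 38 + 16 = 106.
The next 2 draws are then forced to be D, giving 106 + 2 = 108.

108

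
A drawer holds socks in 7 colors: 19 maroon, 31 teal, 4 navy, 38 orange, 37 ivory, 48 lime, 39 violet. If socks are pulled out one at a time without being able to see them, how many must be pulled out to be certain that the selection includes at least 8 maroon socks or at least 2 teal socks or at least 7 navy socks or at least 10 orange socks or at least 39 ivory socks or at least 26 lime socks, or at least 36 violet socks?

The worst case stops just short of every target: 7 maroon, 1 teal, all 4 navy, 9 orange, all 37 ivory, 25 lime, 35 violet — 7 + 1 + 4 + 9 + 37 + 25 + 35 = 118 socks.
One more sock must push some color to its target, so 118 + 1 = 119.

119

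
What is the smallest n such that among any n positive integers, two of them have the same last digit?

11

There are 10 possible last digits acting as pigeonholes.
With 10 positive integers we could place one in each, avoiding any repeat.
One more forces some class to hold 2, so 10 + 1 = 11.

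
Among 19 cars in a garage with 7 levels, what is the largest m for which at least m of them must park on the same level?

The 19 cars fall into 7 levels.
If each of the 7 levels held at most 2, the total would be at most 7 × 2 = 14 < 19, a contradiction.
So at least one holds ⌈19/7⌉ = 3.

3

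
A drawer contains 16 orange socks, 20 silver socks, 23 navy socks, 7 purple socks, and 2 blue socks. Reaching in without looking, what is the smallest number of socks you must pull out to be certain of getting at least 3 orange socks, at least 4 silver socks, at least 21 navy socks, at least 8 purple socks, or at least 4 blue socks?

35

Each of the 5 colors has its own threshold; avoid all of them simultaneously.
The worst case stops just short of every target: 2 orange, 3 silver, 20 navy, 7 purple, all 2 blue — 2 + 3 + 20 + 7 + 2 = 34 socks.
One more sock must push some color to its target, so 34 + 1 = 35.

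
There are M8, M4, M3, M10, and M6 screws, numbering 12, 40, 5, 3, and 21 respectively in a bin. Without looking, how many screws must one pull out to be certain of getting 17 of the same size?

53

In the worst case we take at most 16 of each size, but all 12 M8, all 5 M3, and all 3 M10 (fewer than 16), giving 12 + 16 + 5 + 3 + 16 = 52.
One more screw then forces some size to 17, so 52 + 1 = 53.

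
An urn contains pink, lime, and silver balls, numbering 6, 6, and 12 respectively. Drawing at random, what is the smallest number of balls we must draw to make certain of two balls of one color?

Treat the 3 colors as pigeonholes.
The worst case takes 1 ball of each color without reaching 2 of any: 3 × 1 = 3.
The next ball must bring some color to 2, so 3 + 1 = 4.

4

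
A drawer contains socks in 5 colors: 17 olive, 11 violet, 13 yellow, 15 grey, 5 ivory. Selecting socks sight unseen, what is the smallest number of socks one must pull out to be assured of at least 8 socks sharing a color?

34

In the worst case we take at most 7 of each color, but all 5 ivory (fewer than 7), giving 7 + 7 + 7 + 7 + 5 = 33.
One more sock then forces some color to 8, so 33 + 1 = 34.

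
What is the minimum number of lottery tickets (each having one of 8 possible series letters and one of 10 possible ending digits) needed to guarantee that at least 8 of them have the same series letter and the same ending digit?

561

There are 8 × 10 = 80 (series letter, ending digit) combinations acting as pigeonholes.
With 80 × 7 = 560 lottery tickets we could place exactly 7 in each, with no (series letter, ending digit) pair reaching 8.
One more forces some (series letter, ending digit) pair to hold 8, so 560 + 1 = 561.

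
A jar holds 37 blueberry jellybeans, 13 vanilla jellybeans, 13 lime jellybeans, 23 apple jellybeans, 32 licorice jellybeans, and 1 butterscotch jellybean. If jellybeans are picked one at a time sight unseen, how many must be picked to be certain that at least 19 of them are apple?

115

The worst case draws every non-apple jellybean first: 37 + 13 + 13 + 32 + 1 = 96.
The next 19 draws are then forced to be apple, giving 96 + 19 = 115.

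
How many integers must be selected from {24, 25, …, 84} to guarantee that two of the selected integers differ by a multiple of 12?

13

Use the pigeonhole principle on residue classes: group the integers by remainder mod 12; there are 12 residue classes, each nonempty in this range.
Choosing one from each class (12 integers) avoids any shared remainder.
One more choice must repeat a class, so two differ by a multiple of 12. Hence 12 + 1 = 13.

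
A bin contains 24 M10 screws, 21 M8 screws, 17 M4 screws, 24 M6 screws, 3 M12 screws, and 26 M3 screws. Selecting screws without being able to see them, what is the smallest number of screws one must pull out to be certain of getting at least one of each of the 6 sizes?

The hardest size to obtain is M12: we could draw every other screw first — 115 − 3 = 112 screws — without a single M12 one.
The next draw must be M12, so 112 + 1 = 113.

113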